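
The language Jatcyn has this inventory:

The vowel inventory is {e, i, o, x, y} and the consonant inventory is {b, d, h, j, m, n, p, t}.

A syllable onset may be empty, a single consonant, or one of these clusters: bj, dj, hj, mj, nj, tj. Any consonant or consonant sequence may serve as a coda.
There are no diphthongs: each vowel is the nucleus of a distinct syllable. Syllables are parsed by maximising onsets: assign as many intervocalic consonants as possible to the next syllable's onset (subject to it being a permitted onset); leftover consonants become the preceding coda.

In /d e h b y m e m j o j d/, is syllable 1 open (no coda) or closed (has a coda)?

closed

Vowels present: e, y, e, o; each is a nucleus, giving 4 syllables.
/e…y/ gap (V1→V2): cluster /hb/ — the longest permitted-onset suffix is /b/; onset = /b/, preceding coda = /h/.
/y…e/ gap (V2→V3): just /m/ — single C goes to the following onset.
/e…o/ gap (V3→V4): /mj/ is a licit onset in full, so it all attaches to the next syllable.
Syllabification: deh.by.me.mjojd.
Syllable 1 is /deh/ with coda /h/, so it is closed.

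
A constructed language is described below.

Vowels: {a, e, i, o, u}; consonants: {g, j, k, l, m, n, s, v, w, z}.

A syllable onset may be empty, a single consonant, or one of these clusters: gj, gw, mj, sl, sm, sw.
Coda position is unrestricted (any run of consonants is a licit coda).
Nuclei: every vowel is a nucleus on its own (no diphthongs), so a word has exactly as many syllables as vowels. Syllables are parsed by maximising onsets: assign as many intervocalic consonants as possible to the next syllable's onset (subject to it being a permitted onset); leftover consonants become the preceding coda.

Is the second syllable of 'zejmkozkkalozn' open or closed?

Nuclei (vowels): e, o, a, o → 4 syllables.
V1 /e/ – V2 /o/: /jmk/ splits as /jm/ + /k/ (/k/ is the longest suffix that is a licit onset).
V2 /o/ – V3 /a/: /zkk/; trying suffixes from longest down, /k/ is the first permitted one, so coda /zk/ | onset /k/.
V3 /a/ – V4 /o/: /l/ → onset of the next syllable (single consonants are always licit onsets).
Putting it together: zejm.kozk.ka.lozn.
Syllable 2 is /kozk/ with coda /zk/, so it is closed.

closed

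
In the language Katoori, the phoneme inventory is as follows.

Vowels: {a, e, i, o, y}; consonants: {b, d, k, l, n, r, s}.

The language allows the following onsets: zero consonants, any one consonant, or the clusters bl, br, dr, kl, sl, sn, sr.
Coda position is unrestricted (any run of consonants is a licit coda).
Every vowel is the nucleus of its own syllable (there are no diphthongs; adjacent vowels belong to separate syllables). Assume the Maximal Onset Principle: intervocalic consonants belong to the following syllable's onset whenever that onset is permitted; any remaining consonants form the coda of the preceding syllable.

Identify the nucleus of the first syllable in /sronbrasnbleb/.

Vowels present: o, a, e; each is a nucleus, giving 3 syllables.
The first nucleus (vowel 1 from the left) is /o/.

o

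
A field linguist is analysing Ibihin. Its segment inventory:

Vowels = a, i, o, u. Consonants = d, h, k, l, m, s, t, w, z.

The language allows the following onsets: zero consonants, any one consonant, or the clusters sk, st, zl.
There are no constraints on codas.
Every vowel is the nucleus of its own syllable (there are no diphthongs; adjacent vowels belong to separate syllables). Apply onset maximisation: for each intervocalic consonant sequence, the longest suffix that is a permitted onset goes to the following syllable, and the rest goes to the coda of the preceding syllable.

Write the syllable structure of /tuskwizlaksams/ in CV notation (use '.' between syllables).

CVCC.CV.CCVC.CVCC

Nuclei (vowels): u, i, a, a → 4 syllables.
σ1/σ2 boundary: /skw/ — longest licit onset from the right is /w/, leaving /sk/ as coda.
σ2/σ3 boundary: /zl/ — entire cluster is a permitted onset → onset /zl/, coda ∅.
σ3/σ4 boundary: cluster /ks/ — the longest permitted-onset suffix is /s/; onset = /s/, preceding coda = /k/.
So the parse is tusk.wi.zlak.sams.
Mapping each syllable to C/V: /tusk/ → CVCC, /wi/ → CV, /zlak/ → CCVC, /sams/ → CVCC.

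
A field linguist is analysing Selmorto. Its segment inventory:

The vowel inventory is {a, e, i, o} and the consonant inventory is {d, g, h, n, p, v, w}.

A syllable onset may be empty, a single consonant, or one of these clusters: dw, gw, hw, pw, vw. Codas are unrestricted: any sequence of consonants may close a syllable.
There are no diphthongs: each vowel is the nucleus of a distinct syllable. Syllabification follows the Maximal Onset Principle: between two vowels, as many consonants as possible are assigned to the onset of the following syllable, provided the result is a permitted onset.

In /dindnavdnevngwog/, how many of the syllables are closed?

4

Vowels present: i, a, e, o; each is a nucleus, giving 4 syllables.
σ1/σ2 boundary: /ndn/; trying suffixes from longest down, /n/ is the first permitted one, so coda /nd/ | onset /n/.
σ2/σ3 boundary: cluster /vdn/ — the longest permitted-onset suffix is /n/; onset = /n/, preceding coda = /vd/.
σ3/σ4 boundary: /vngw/ — longest licit onset from the right is /gw/, leaving /vn/ as coda.
So the parse is dind.navd.nevn.gwog.
Classifying each syllable: /dind/ (closed), /navd/ (closed), /nevn/ (closed), /gwog/ (closed).
Closed syllables: 4.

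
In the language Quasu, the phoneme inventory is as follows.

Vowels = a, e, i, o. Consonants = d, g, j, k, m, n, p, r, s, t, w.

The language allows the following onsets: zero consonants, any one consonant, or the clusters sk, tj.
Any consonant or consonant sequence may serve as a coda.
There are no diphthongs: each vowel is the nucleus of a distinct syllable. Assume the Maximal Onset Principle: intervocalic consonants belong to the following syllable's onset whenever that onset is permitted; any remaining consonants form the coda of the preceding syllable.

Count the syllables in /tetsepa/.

The vowels are e, e, a — 3 nuclei, so 3 syllables.

3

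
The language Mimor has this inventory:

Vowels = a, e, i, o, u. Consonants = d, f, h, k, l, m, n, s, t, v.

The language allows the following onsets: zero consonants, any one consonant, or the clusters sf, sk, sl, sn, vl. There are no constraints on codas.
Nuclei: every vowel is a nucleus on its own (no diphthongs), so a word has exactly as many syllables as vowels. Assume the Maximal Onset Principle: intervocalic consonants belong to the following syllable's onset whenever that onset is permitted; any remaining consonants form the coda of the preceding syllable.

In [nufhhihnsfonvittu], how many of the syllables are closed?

Vowels present: u, i, o, i, u; each is a nucleus, giving 5 syllables.
σ1/σ2 boundary: cluster /fhh/ — the longest permitted-onset suffix is /h/; onset = /h/, preceding coda = /fh/.
σ2/σ3 boundary: /hnsf/ splits as /hn/ + /sf/ (/sf/ is the longest suffix that is a licit onset).
σ3/σ4 boundary: /nv/ — longest licit onset from the right is /v/, leaving /n/ as coda.
σ4/σ5 boundary: cluster /tt/ — the longest permitted-onset suffix is /t/; onset = /t/, preceding coda = /t/.
So the parse is nufh.hihn.sfon.vit.tu.
Classifying each syllable: /nufh/ (closed), /hihn/ (closed), /sfon/ (closed), /vit/ (closed), /tu/ (open).
Closed syllables: 4.

4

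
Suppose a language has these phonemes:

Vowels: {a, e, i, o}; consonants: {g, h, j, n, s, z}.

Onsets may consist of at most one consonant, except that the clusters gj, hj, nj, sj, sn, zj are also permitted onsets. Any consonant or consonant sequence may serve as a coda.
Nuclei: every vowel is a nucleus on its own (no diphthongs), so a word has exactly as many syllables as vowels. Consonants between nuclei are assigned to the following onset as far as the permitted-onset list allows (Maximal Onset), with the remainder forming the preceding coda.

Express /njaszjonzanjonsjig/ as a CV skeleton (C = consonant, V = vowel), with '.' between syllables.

Vowels present: a, o, a, o, i; each is a nucleus, giving 5 syllables.
/a…o/ gap (V1→V2): /szj/; trying suffixes from longest down, /zj/ is the first permitted one, so coda /s/ | onset /zj/.
/o…a/ gap (V2→V3): /nz/ splits as /n/ + /z/ (/z/ is the longest suffix that is a licit onset).
/a…o/ gap (V3→V4): /nj/ is a licit onset in full, so it all attaches to the next syllable.
/o…i/ gap (V4→V5): /nsj/ splits as /n/ + /sj/ (/sj/ is the longest suffix that is a licit onset).
So the parse is njas.zjon.za.njon.sjig.
Mapping each syllable to C/V: /njas/ → CCVC, /zjon/ → CCVC, /za/ → CV, /njon/ → CCVC, /sjig/ → CCVC.

CCVC.CCVC.CV.CCVC.CCVC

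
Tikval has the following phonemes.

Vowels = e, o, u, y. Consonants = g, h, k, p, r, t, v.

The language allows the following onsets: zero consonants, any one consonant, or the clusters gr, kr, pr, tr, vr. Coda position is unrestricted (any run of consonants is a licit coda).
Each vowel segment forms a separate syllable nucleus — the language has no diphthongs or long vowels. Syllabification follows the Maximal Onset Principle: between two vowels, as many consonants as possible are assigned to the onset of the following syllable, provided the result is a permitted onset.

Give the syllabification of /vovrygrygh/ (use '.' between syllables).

vo.vry.grygh

Nuclei (vowels): o, y, y → 3 syllables.
Between /o/ (V1) and /y/ (V2): cluster /vr/ — /vr/ is itself a permitted onset, so the whole cluster goes right; preceding coda = ∅.
Between /y/ (V2) and /y/ (V3): /gr/ — entire cluster is a permitted onset → onset /gr/, coda ∅.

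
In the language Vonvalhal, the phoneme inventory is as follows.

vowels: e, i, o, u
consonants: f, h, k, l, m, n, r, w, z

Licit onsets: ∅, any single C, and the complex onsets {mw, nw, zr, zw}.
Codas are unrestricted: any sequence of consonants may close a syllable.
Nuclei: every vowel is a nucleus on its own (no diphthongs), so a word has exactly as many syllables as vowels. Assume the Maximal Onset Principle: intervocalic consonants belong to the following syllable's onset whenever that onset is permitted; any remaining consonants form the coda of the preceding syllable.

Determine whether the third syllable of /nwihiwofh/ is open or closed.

Nuclei (vowels): i, i, o → 3 syllables.
/i…i/ gap (V1→V2): /h/ → onset of the next syllable (single consonants are always licit onsets).
/i…o/ gap (V2→V3): /w/ is a single consonant, so it becomes the next onset.
Putting it together: nwi.hi.wofh.
Syllable 3 is /wofh/ with coda /fh/, so it is closed.

closed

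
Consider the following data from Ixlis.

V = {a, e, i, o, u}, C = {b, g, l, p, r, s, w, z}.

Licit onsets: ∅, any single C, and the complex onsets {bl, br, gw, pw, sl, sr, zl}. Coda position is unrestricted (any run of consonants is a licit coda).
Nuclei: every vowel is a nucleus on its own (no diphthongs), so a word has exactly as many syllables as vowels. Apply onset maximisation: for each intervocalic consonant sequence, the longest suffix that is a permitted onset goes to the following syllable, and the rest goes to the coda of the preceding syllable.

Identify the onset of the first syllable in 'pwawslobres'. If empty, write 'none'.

Vowels present: a, o, e; each is a nucleus, giving 3 syllables.
σ1/σ2 boundary: /wsl/; trying suffixes from longest down, /sl/ is the first permitted one, so coda /w/ | onset /sl/.
σ2/σ3 boundary: /br/ — entire cluster is a permitted onset → onset /br/, coda ∅.
So the parse is pwaw.slo.bres.
Syllable 1 is /pwaw/: onset /pw/, nucleus /a/, coda /w/.

pw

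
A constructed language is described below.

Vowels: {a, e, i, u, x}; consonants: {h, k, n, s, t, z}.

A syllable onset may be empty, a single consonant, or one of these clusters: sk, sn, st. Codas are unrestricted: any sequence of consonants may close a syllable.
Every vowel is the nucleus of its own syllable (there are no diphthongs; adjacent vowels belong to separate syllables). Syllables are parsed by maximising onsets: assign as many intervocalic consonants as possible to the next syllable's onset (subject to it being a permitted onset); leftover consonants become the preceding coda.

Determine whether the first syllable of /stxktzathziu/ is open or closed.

closed

Vowels present: x, a, i, u; each is a nucleus, giving 4 syllables.
V1 /x/ – V2 /a/: /ktz/ splits as /kt/ + /z/ (/z/ is the longest suffix that is a licit onset).
V2 /a/ – V3 /i/: /thz/; trying suffixes from longest down, /z/ is the first permitted one, so coda /th/ | onset /z/.
V3 /i/ – V4 /u/: no consonants, so the boundary falls immediately after /i/.
So the parse is stxkt.zath.zi.u.
Syllable 1 is /stxkt/ with coda /kt/, so it is closed.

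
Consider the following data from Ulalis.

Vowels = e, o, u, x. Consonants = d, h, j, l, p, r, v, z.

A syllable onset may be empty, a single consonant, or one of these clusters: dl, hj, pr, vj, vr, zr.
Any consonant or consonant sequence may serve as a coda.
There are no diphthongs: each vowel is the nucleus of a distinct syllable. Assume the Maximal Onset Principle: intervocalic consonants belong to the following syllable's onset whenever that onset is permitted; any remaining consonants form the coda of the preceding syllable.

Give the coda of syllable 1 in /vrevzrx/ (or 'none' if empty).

v

Vowels present: e, x; each is a nucleus, giving 2 syllables.
/e…x/ gap (V1→V2): /vzr/ splits as /v/ + /zr/ (/zr/ is the longest suffix that is a licit onset).
Putting it together: vrev.zrx.
Syllable 1 is /vrev/: onset /vr/, nucleus /e/, coda /v/.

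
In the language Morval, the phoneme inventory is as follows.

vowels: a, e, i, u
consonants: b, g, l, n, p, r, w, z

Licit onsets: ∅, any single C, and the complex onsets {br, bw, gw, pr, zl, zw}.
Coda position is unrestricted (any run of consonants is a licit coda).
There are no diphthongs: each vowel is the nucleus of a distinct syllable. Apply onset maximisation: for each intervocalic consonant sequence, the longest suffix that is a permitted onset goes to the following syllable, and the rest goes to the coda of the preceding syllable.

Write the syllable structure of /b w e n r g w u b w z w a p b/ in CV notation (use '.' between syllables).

Vowels present: e, u, a; each is a nucleus, giving 3 syllables.
σ1/σ2 boundary: cluster /nrgw/ — the longest permitted-onset suffix is /gw/; onset = /gw/, preceding coda = /nr/.
σ2/σ3 boundary: /bwzw/ splits as /bw/ + /zw/ (/zw/ is the longest suffix that is a licit onset).
Putting it together: bwenr.gwubw.zwapb.
Mapping each syllable to C/V: /bwenr/ → CCVCC, /gwubw/ → CCVCC, /zwapb/ → CCVCC.

CCVCC.CCVCC.CCVCC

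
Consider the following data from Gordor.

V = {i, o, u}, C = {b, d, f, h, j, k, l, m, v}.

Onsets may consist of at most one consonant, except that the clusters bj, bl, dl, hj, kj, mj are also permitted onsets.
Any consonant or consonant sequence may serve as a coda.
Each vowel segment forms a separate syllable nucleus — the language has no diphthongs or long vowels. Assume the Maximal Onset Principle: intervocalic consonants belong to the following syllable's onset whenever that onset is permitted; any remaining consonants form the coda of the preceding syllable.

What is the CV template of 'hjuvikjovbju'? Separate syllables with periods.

Nuclei (vowels): u, i, o, u → 4 syllables.
/u…i/ gap (V1→V2): /v/ → onset of the next syllable (single consonants are always licit onsets).
/i…o/ gap (V2→V3): /kj/ is a licit onset in full, so it all attaches to the next syllable.
/o…u/ gap (V3→V4): /vbj/ — longest licit onset from the right is /bj/, leaving /v/ as coda.
Result: hju.vi.kjov.bju.
Mapping each syllable to C/V: /hju/ → CCV, /vi/ → CV, /kjov/ → CCVC, /bju/ → CCV.

CCV.CV.CCVC.CCV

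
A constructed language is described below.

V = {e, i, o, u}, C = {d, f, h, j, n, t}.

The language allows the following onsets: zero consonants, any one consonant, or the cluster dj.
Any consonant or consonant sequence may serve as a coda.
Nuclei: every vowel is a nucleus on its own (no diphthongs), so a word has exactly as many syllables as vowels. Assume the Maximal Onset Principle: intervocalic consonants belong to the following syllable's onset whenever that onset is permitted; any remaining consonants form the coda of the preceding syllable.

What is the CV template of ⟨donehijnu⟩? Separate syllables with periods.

CV.CV.CVC.CV

Nuclei (vowels): o, e, i, u → 4 syllables.
/o…e/ gap (V1→V2): /n/ is a single consonant, so it becomes the next onset.
/e…i/ gap (V2→V3): just /h/ — single C goes to the following onset.
/i…u/ gap (V3→V4): /jn/ splits as /j/ + /n/ (/n/ is the longest suffix that is a licit onset).
Syllabification: do.ne.hij.nu.
Mapping each syllable to C/V: /do/ → CV, /ne/ → CV, /hij/ → CVC, /nu/ → CV.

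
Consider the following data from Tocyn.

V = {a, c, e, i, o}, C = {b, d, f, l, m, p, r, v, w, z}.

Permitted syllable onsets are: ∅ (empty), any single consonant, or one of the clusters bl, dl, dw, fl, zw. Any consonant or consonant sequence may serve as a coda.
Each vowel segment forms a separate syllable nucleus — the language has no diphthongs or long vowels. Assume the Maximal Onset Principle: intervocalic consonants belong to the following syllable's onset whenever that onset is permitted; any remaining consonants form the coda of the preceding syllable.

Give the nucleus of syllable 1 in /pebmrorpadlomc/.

e

Vowels present: e, o, a, o, c; each is a nucleus, giving 5 syllables.
The first nucleus (vowel 1 from the left) is /e/.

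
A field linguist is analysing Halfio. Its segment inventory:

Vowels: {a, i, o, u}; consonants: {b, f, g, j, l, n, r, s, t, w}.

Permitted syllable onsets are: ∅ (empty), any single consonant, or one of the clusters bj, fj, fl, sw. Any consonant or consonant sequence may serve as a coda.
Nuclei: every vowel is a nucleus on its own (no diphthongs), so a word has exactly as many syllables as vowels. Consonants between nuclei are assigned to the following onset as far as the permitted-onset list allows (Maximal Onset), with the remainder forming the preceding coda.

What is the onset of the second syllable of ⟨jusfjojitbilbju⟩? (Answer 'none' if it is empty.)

The vowels are u, o, i, i, u — 5 nuclei, so 5 syllables.
σ1/σ2 boundary: /sfj/ splits as /s/ + /fj/ (/fj/ is the longest suffix that is a licit onset).
σ2/σ3 boundary: /j/ is a single consonant, so it becomes the next onset.
σ3/σ4 boundary: /tb/; trying suffixes from longest down, /b/ is the first permitted one, so coda /t/ | onset /b/.
σ4/σ5 boundary: /lbj/; trying suffixes from longest down, /bj/ is the first permitted one, so coda /l/ | onset /bj/.
Result: jus.fjo.jit.bil.bju.
Syllable 2 is /fjo/: onset /fj/, nucleus /o/, coda ∅.

fj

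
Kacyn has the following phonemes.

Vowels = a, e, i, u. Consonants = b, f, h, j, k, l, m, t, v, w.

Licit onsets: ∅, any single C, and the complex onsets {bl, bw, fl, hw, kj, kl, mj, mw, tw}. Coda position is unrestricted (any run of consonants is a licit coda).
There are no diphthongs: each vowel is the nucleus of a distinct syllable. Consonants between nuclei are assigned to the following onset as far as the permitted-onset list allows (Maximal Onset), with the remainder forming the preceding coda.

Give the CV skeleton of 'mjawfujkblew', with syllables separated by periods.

CCVC.CVCC.CCVC

Vowels present: a, u, e; each is a nucleus, giving 3 syllables.
V1 /a/ – V2 /u/: /wf/ splits as /w/ + /f/ (/f/ is the longest suffix that is a licit onset).
V2 /u/ – V3 /e/: cluster /jkbl/ — the longest permitted-onset suffix is /bl/; onset = /bl/, preceding coda = /jk/.
Result: mjaw.fujk.blew.
Mapping each syllable to C/V: /mjaw/ → CCVC, /fujk/ → CVCC, /blew/ → CCVC.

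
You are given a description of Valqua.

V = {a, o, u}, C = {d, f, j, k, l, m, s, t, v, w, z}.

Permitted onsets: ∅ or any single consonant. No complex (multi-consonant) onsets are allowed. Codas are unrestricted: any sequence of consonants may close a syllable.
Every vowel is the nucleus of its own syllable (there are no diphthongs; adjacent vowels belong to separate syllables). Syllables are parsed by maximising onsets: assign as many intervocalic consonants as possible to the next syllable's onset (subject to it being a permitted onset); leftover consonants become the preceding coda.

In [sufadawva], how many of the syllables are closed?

Vowels present: u, a, a, a; each is a nucleus, giving 4 syllables.
/u…a/ gap (V1→V2): /f/ → onset of the next syllable (single consonants are always licit onsets).
/a…a/ gap (V2→V3): /d/ is a single consonant, so it becomes the next onset.
/a…a/ gap (V3→V4): /wv/ — longest licit onset from the right is /v/, leaving /w/ as coda.
Putting it together: su.fa.daw.va.
Classifying each syllable: /su/ (open), /fa/ (open), /daw/ (closed), /va/ (open).
Closed syllables: 1.

1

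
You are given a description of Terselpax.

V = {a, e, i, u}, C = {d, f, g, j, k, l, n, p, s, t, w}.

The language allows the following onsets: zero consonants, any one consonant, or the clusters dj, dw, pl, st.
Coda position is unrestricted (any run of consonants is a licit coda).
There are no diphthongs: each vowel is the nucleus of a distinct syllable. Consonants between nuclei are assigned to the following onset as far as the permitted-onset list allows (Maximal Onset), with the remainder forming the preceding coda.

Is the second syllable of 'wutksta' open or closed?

Vowels present: u, a; each is a nucleus, giving 2 syllables.
V1 /u/ – V2 /a/: /tkst/ — longest licit onset from the right is /st/, leaving /tk/ as coda.
Syllabification: wutk.sta.
Syllable 2 is /sta/; it ends in its nucleus with no coda, so it is open.

open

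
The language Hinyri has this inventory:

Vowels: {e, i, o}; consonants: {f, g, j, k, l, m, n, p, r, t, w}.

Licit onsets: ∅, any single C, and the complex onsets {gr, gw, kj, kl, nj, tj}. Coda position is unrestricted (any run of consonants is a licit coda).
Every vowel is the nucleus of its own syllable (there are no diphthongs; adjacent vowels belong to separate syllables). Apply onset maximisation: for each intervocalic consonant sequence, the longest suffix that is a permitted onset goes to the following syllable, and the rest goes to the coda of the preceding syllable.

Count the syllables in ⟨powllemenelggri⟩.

5

Vowels present: o, e, e, e, i; each is a nucleus, giving 5 syllables.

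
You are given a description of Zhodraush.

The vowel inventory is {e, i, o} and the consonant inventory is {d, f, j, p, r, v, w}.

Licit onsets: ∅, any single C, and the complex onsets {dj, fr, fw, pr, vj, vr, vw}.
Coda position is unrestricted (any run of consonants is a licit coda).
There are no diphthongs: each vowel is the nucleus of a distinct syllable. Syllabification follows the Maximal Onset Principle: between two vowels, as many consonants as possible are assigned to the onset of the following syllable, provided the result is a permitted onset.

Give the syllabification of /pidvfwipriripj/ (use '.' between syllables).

Vowels present: i, i, i, i; each is a nucleus, giving 4 syllables.
/i…i/ gap (V1→V2): cluster /dvfw/ — the longest permitted-onset suffix is /fw/; onset = /fw/, preceding coda = /dv/.
/i…i/ gap (V2→V3): /pr/ — entire cluster is a permitted onset → onset /pr/, coda ∅.
/i…i/ gap (V3→V4): just /r/ — single C goes to the following onset.

pidv.fwi.pri.ripj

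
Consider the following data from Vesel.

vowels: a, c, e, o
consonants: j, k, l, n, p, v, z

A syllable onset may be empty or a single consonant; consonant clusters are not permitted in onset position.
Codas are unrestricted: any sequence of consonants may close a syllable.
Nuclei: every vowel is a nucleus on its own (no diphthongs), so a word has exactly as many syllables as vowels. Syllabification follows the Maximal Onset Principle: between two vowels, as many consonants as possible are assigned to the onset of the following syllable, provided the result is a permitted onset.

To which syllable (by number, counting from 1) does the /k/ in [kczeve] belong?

Nuclei (vowels): c, e, e → 3 syllables.
V1 /c/ – V2 /e/: just /z/ — single C goes to the following onset.
V2 /e/ – V3 /e/: just /v/ — single C goes to the following onset.
So the parse is kc.ze.ve.
The /k/ is in the onset of syllable 1 (/kc/).

1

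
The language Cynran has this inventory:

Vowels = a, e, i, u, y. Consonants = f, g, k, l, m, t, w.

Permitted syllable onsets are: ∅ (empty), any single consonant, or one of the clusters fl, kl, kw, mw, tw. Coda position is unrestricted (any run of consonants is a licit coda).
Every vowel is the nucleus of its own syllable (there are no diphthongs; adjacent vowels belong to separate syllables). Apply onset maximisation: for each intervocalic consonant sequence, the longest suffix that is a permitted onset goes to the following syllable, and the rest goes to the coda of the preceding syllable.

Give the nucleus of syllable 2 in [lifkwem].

Vowels present: i, e; each is a nucleus, giving 2 syllables.
The second nucleus (vowel 2 from the left) is /e/.

e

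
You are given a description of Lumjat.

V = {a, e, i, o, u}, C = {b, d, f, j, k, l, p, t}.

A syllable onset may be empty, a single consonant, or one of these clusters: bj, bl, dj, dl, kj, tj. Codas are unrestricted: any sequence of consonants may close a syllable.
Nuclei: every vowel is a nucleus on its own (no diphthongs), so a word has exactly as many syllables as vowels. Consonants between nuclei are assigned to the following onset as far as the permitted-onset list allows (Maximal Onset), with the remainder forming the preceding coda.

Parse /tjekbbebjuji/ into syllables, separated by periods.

tjekb.be.bju.ji

The vowels are e, e, u, i — 4 nuclei, so 4 syllables.
/e…e/ gap (V1→V2): /kbb/; trying suffixes from longest down, /b/ is the first permitted one, so coda /kb/ | onset /b/.
/e…u/ gap (V2→V3): cluster /bj/ — /bj/ is itself a permitted onset, so the whole cluster goes right; preceding coda = ∅.
/u…i/ gap (V3→V4): /j/ is a single consonant, so it becomes the next onset.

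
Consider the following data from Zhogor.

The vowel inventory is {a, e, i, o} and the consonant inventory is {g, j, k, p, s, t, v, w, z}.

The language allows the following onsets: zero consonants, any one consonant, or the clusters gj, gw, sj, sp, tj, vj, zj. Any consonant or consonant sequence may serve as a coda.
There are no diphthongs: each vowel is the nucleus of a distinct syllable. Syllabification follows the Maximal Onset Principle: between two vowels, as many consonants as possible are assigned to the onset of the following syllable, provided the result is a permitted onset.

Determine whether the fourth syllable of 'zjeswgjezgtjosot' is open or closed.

closed

Nuclei (vowels): e, e, o, o → 4 syllables.
/e…e/ gap (V1→V2): /swgj/ splits as /sw/ + /gj/ (/gj/ is the longest suffix that is a licit onset).
/e…o/ gap (V2→V3): /zgtj/; trying suffixes from longest down, /tj/ is the first permitted one, so coda /zg/ | onset /tj/.
/o…o/ gap (V3→V4): just /s/ — single C goes to the following onset.
Putting it together: zjesw.gjezg.tjo.sot.
Syllable 4 is /sot/ with coda /t/, so it is closed.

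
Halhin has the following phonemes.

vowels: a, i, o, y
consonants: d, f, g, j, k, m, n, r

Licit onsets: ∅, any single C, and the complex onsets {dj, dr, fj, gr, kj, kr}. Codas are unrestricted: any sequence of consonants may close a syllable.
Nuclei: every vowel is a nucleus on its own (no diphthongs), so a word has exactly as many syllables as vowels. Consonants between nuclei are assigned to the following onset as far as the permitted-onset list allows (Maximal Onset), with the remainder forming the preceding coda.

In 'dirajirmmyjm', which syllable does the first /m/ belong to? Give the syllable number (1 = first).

The vowels are i, a, i, y — 4 nuclei, so 4 syllables.
σ1/σ2 boundary: /r/ is a single consonant, so it becomes the next onset.
σ2/σ3 boundary: /j/ is a single consonant, so it becomes the next onset.
σ3/σ4 boundary: /rmm/; trying suffixes from longest down, /m/ is the first permitted one, so coda /rm/ | onset /m/.
Syllabification: di.ra.jirm.myjm.
The first /m/ is in the coda of syllable 3 (/jirm/).

3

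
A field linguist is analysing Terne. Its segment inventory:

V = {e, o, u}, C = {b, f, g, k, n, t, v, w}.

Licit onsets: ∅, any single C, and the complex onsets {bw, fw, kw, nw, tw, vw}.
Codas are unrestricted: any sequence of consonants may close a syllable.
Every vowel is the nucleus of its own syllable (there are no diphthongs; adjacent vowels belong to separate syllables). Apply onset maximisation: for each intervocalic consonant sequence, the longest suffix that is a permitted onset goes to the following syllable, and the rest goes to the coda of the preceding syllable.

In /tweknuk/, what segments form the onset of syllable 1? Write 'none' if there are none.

The vowels are e, u — 2 nuclei, so 2 syllables.
Between /e/ (V1) and /u/ (V2): /kn/; trying suffixes from longest down, /n/ is the first permitted one, so coda /k/ | onset /n/.
Putting it together: twek.nuk.
Syllable 1 is /twek/: onset /tw/, nucleus /e/, coda /k/.

tw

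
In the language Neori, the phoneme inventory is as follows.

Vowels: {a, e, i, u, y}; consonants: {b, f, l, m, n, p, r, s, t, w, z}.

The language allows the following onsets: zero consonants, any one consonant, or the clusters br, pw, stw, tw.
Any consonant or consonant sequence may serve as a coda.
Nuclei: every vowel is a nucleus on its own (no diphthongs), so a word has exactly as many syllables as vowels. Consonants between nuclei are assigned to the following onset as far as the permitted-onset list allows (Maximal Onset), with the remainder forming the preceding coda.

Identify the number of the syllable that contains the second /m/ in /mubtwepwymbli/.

3

The vowels are u, e, y, i — 4 nuclei, so 4 syllables.
Between /u/ (V1) and /e/ (V2): /btw/ splits as /b/ + /tw/ (/tw/ is the longest suffix that is a licit onset).
Between /e/ (V2) and /y/ (V3): /pw/ is a licit onset in full, so it all attaches to the next syllable.
Between /y/ (V3) and /i/ (V4): cluster /mbl/ — the longest permitted-onset suffix is /l/; onset = /l/, preceding coda = /mb/.
Result: mub.twe.pwymb.li.
The second /m/ is in the coda of syllable 3 (/pwymb/).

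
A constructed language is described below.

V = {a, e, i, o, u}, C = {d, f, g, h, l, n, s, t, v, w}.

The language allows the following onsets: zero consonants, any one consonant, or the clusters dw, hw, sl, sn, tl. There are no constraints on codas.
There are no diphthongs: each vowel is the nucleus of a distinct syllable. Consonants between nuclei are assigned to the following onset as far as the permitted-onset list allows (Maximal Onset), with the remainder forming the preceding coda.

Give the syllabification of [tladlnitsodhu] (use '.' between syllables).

tladl.nit.sod.hu

Nuclei (vowels): a, i, o, u → 4 syllables.
σ1/σ2 boundary: /dln/ splits as /dl/ + /n/ (/n/ is the longest suffix that is a licit onset).
σ2/σ3 boundary: cluster /ts/ — the longest permitted-onset suffix is /s/; onset = /s/, preceding coda = /t/.
σ3/σ4 boundary: /dh/ splits as /d/ + /h/ (/h/ is the longest suffix that is a licit onset).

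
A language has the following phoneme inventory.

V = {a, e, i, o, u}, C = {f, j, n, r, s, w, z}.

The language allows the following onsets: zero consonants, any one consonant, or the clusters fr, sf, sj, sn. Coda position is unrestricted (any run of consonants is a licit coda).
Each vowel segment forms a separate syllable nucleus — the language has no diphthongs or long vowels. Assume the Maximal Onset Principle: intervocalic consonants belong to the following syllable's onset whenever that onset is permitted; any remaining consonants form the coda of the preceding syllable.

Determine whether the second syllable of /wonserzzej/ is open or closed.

Vowels present: o, e, e; each is a nucleus, giving 3 syllables.
/o…e/ gap (V1→V2): /ns/; trying suffixes from longest down, /s/ is the first permitted one, so coda /n/ | onset /s/.
/e…e/ gap (V2→V3): cluster /rzz/ — the longest permitted-onset suffix is /z/; onset = /z/, preceding coda = /rz/.
Result: won.serz.zej.
Syllable 2 is /serz/ with coda /rz/, so it is closed.

closed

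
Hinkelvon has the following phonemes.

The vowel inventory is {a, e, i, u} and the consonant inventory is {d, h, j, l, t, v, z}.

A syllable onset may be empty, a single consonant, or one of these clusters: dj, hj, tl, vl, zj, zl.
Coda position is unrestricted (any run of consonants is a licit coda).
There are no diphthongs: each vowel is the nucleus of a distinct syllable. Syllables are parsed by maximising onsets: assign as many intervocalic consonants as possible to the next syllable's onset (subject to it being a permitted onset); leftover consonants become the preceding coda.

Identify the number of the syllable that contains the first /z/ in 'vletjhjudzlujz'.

3

The vowels are e, u, u — 3 nuclei, so 3 syllables.
Between /e/ (V1) and /u/ (V2): /tjhj/ splits as /tj/ + /hj/ (/hj/ is the longest suffix that is a licit onset).
Between /u/ (V2) and /u/ (V3): /dzl/ — longest licit onset from the right is /zl/, leaving /d/ as coda.
So the parse is vletj.hjud.zlujz.
The first /z/ is in the onset of syllable 3 (/zlujz/).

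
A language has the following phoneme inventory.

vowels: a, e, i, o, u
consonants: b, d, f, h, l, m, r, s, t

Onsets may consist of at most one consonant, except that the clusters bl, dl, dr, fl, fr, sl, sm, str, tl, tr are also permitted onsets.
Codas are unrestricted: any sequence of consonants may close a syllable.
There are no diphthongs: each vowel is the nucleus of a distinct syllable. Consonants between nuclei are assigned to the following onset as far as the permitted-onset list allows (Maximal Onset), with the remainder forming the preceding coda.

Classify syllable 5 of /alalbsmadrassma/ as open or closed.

Vowels present: a, a, a, a, a; each is a nucleus, giving 5 syllables.
V1 /a/ – V2 /a/: /l/ is a single consonant, so it becomes the next onset.
V2 /a/ – V3 /a/: /lbsm/ — longest licit onset from the right is /sm/, leaving /lb/ as coda.
V3 /a/ – V4 /a/: /dr/ — entire cluster is a permitted onset → onset /dr/, coda ∅.
V4 /a/ – V5 /a/: cluster /ssm/ — the longest permitted-onset suffix is /sm/; onset = /sm/, preceding coda = /s/.
So the parse is a.lalb.sma.dras.sma.
Syllable 5 is /sma/; it ends in its nucleus with no coda, so it is open.

open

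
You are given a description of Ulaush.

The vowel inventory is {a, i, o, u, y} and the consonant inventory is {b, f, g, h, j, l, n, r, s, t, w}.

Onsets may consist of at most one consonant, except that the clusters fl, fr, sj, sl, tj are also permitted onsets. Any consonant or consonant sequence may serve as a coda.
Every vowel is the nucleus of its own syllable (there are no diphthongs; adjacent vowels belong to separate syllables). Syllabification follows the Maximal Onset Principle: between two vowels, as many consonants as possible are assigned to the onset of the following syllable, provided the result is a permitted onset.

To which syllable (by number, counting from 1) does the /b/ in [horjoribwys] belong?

The vowels are o, o, i, y — 4 nuclei, so 4 syllables.
Between /o/ (V1) and /o/ (V2): /rj/ splits as /r/ + /j/ (/j/ is the longest suffix that is a licit onset).
Between /o/ (V2) and /i/ (V3): just /r/ — single C goes to the following onset.
Between /i/ (V3) and /y/ (V4): /bw/ — longest licit onset from the right is /w/, leaving /b/ as coda.
Putting it together: hor.jo.rib.wys.
The /b/ is in the coda of syllable 3 (/rib/).

3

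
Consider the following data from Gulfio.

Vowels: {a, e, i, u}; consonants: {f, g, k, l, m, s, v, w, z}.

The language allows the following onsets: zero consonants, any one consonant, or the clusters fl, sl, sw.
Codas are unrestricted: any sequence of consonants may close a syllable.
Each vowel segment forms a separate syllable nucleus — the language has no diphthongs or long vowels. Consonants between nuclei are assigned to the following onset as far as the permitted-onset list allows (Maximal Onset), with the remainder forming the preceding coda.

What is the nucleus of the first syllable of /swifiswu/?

i

Vowels present: i, i, u; each is a nucleus, giving 3 syllables.
The first nucleus (vowel 1 from the left) is /i/.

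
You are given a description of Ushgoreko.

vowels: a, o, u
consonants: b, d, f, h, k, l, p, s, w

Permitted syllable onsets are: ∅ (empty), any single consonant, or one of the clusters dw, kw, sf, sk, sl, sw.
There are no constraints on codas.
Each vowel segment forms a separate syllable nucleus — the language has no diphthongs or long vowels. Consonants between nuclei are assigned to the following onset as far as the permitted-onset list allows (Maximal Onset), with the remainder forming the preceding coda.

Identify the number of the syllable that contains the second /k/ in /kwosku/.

2

Nuclei (vowels): o, u → 2 syllables.
σ1/σ2 boundary: cluster /sk/ — /sk/ is itself a permitted onset, so the whole cluster goes right; preceding coda = ∅.
Result: kwo.sku.
The second /k/ is in the onset of syllable 2 (/sku/).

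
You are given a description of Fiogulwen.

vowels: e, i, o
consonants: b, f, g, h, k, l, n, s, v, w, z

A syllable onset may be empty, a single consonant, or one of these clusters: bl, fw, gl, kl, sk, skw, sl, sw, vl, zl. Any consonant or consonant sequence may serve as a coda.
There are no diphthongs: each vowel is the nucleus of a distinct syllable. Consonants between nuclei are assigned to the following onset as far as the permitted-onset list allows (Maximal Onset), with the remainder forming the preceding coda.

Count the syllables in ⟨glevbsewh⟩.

2

Vowels present: e, e; each is a nucleus, giving 2 syllables.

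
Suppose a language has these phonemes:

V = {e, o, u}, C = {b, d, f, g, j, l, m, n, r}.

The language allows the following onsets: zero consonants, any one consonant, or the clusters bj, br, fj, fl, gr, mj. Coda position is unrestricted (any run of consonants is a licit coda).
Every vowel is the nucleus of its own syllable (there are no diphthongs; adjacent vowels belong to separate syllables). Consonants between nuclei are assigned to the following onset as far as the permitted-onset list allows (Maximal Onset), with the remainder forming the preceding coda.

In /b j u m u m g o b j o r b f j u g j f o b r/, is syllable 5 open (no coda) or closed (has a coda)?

closed

The vowels are u, u, o, o, u, o — 6 nuclei, so 6 syllables.
/u…u/ gap (V1→V2): /m/ → onset of the next syllable (single consonants are always licit onsets).
/u…o/ gap (V2→V3): /mg/ splits as /m/ + /g/ (/g/ is the longest suffix that is a licit onset).
/o…o/ gap (V3→V4): /bj/ — entire cluster is a permitted onset → onset /bj/, coda ∅.
/o…u/ gap (V4→V5): /rbfj/ — longest licit onset from the right is /fj/, leaving /rb/ as coda.
/u…o/ gap (V5→V6): cluster /gjf/ — the longest permitted-onset suffix is /f/; onset = /f/, preceding coda = /gj/.
Result: bju.mum.go.bjorb.fjugj.fobr.
Syllable 5 is /fjugj/ with coda /gj/, so it is closed.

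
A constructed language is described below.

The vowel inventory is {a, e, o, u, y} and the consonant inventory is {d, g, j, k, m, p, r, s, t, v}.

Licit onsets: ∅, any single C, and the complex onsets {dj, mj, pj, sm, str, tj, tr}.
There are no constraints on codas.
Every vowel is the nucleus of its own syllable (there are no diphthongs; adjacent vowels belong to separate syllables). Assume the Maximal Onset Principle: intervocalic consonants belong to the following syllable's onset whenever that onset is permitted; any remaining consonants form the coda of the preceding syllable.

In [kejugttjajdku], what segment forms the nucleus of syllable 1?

Nuclei (vowels): e, u, a, u → 4 syllables.
The first nucleus (vowel 1 from the left) is /e/.

e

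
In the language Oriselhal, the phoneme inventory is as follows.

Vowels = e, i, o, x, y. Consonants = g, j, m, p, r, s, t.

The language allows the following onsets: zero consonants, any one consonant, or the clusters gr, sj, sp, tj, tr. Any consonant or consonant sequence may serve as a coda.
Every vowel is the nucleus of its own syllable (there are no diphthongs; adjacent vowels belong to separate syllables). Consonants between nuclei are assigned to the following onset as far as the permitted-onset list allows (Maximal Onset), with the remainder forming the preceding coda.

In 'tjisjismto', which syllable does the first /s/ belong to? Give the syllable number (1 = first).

2

Vowels present: i, i, o; each is a nucleus, giving 3 syllables.
/i…i/ gap (V1→V2): /sj/ is a licit onset in full, so it all attaches to the next syllable.
/i…o/ gap (V2→V3): /smt/ splits as /sm/ + /t/ (/t/ is the longest suffix that is a licit onset).
Syllabification: tji.sjism.to.
The first /s/ is in the onset of syllable 2 (/sjism/).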